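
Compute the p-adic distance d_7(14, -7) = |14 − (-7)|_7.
d_7(14, -7) = 1/7

Step 1 — x − y = 14 − (-7) = 21. Step 2 — v_7(21) = 1 (factor: 21 = (7^1 · 3); the sign does not affect v_p). Step 3 — |x − y|_7 = 7^{-1} = 1/7.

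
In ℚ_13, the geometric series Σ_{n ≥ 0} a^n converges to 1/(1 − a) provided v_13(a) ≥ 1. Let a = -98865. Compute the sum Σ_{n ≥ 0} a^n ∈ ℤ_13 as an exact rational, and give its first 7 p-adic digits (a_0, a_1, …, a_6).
Σ a^n = 1/(1 − a) = 1/98866;  first 7 digits = (1, 0, 0, 7, 9, 12, 9)

v_13(a) = 3 ≥ 1, so the series converges in ℤ_13 to 1/(1 − a) = 1/(1 − (-98865)) = 1/98866. Expand this rational in ℤ_13: compute digits iteratively via d_i = x_i mod 13, x_{i+1} = (x_i − d_i)/13. The first 7 digits are (1, 0, 0, 7, 9, 12, 9).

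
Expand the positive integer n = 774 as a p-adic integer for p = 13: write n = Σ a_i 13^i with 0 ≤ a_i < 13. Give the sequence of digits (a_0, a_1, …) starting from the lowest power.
(a_0, a_1, …) = (7, 7, 4)

Repeated division by 13 gives the digits low-to-high: 774 = 7 + 7·13^1 + 4·13^2. Digit sequence: (7, 7, 4).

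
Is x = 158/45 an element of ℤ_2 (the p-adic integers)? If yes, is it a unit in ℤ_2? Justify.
x ∈ ℤ_2 but not a unit; v_2(x) = 1 > 0

ℤ_2 = {x ∈ ℚ_2 : v_2(x) ≥ 0} and ℤ_2^× = {x ∈ ℤ_2 : v_2(x) = 0}. Here v_2(158/45) = v_2(num) − v_2(den) = 1; compare against these criteria.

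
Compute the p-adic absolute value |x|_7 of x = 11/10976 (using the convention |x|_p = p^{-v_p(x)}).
|11/10976|_7 = 343

Step 1 — compute v_7(x) by factoring powers of 7 out of the numerator and denominator: v_7(11/10976) = -3. Step 2 — apply |x|_p = p^{-v_p(x)} = 7^{3} = 343.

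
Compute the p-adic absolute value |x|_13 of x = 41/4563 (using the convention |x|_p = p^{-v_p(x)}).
|41/4563|_13 = 169

Step 1 — compute v_13(x) by factoring powers of 13 out of the numerator and denominator: v_13(41/4563) = -2. Step 2 — apply |x|_p = p^{-v_p(x)} = 13^{2} = 169.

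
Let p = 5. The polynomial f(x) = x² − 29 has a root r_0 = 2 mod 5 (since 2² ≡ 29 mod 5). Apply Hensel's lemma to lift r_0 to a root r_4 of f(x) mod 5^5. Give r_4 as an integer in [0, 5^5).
r_4 = 2977 (mod 3125)

Hensel's recurrence: r_{i+1} = r_i − f(r_i)·(f′(r_i))^{-1} mod 5^{i+2}, with f′(x) = 2x. Iterate:
  r_0 = 2 (mod 5)
  r_1 = 2 (mod 25)
  r_2 = 102 (mod 125)
  r_3 = 477 (mod 625)
  r_4 = 2977 (mod 3125)
Final: r_4 = 2977, and one checks f(r_4) ≡ 0 mod 5^5.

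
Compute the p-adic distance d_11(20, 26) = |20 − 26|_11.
d_11(20, 26) = 1

Step 1 — x − y = 20 − 26 = -6. Step 2 — v_11(-6) = 0 (factor: -6 = −(11^0 · 6); the sign does not affect v_p). Step 3 — |x − y|_11 = 11^{0} = 1.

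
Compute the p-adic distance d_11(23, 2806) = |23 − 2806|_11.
d_11(23, 2806) = 1/121

Step 1 — x − y = 23 − 2806 = -2783. Step 2 — v_11(-2783) = 2 (factor: -2783 = −(11^2 · 23); the sign does not affect v_p). Step 3 — |x − y|_11 = 11^{-2} = 1/121.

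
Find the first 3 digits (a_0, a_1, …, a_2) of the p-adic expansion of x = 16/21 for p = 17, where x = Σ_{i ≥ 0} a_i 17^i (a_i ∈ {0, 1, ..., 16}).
(a_0, …, a_2) = (4, 16, 12)

v_17(16/21) = 0 (numerator and denominator both coprime to 17), so x ∈ ℤ_17^×. Compute digits iteratively via a_i = x_i mod 17, x_{i+1} = (x_i − a_i)/17, with x_0 = x:
  x_0 = 16/21;  a_0 = 4;  x_1 = (x_0 − 4)/17 = -4/21
  x_1 = -4/21;  a_1 = 16;  x_2 = (x_1 − 16)/17 = -20/21
  x_2 = -20/21;  a_2 = 12;  x_3 = (x_2 − 12)/17 = -16/21
Digits: (4, 16, 12).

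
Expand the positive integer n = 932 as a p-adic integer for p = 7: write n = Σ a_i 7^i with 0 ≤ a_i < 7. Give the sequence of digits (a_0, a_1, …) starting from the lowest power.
(a_0, a_1, …) = (1, 0, 5, 2)

Repeated division by 7 gives the digits low-to-high: 932 = 1 + 5·7^2 + 2·7^3. Digit sequence: (1, 0, 5, 2).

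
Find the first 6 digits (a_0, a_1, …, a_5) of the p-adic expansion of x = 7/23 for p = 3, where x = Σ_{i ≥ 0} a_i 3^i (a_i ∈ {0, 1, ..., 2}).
(a_0, …, a_5) = (2, 1, 0, 1, 0, 0)

v_3(7/23) = 0 (numerator and denominator both coprime to 3), so x ∈ ℤ_3^×. Compute digits iteratively via a_i = x_i mod 3, x_{i+1} = (x_i − a_i)/3, with x_0 = x:
  x_0 = 7/23;  a_0 = 2;  x_1 = (x_0 − 2)/3 = -13/23
  x_1 = -13/23;  a_1 = 1;  x_2 = (x_1 − 1)/3 = -12/23
  x_2 = -12/23;  a_2 = 0;  x_3 = (x_2 − 0)/3 = -4/23
  x_3 = -4/23;  a_3 = 1;  x_4 = (x_3 − 1)/3 = -9/23
  x_4 = -9/23;  a_4 = 0;  x_5 = (x_4 − 0)/3 = -3/23
  x_5 = -3/23;  a_5 = 0;  x_6 = (x_5 − 0)/3 = -1/23
Digits: (2, 1, 0, 1, 0, 0).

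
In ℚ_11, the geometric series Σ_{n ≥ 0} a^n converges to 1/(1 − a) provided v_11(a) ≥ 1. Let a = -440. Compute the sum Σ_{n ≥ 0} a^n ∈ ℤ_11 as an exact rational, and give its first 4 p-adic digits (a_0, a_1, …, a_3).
Σ a^n = 1/(1 − a) = 1/441;  first 4 digits = (1, 4, 1, 0)

v_11(a) = 1 ≥ 1, so the series converges in ℤ_11 to 1/(1 − a) = 1/(1 − (-440)) = 1/441. Expand this rational in ℤ_11: compute digits iteratively via d_i = x_i mod 11, x_{i+1} = (x_i − d_i)/11. The first 4 digits are (1, 4, 1, 0).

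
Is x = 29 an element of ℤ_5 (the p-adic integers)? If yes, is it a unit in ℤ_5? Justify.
x ∈ ℤ_5^× (unit); v_5(x) = 0

ℤ_5 = {x ∈ ℚ_5 : v_5(x) ≥ 0} and ℤ_5^× = {x ∈ ℤ_5 : v_5(x) = 0}. Here v_5(29) = v_5(num) − v_5(den) = 0; compare against these criteria.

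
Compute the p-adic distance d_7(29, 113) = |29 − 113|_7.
d_7(29, 113) = 1/7

Step 1 — x − y = 29 − 113 = -84. Step 2 — v_7(-84) = 1 (factor: -84 = −(7^1 · 12); the sign does not affect v_p). Step 3 — |x − y|_7 = 7^{-1} = 1/7.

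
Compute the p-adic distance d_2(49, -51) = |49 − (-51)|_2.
d_2(49, -51) = 1/4

Step 1 — x − y = 49 − (-51) = 100. Step 2 — v_2(100) = 2 (factor: 100 = (2^2 · 25); the sign does not affect v_p). Step 3 — |x − y|_2 = 2^{-2} = 1/4.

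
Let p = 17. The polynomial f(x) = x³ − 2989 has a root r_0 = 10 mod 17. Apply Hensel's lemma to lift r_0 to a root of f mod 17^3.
r_2 = 401 (mod 4913)

Hensel: r_{i+1} = r_i − f(r_i)/f′(r_i) mod 17^{i+2}, where f′(x) = 3x². Iterate:
  r_0 = 10 (mod 17)
  r_1 = 112 (mod 289)
  r_2 = 401 (mod 4913)
Final: r = 401 with f(r) ≡ 0 mod 17^3.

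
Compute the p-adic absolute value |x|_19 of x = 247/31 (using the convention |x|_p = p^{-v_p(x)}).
|247/31|_19 = 1/19

Step 1 — compute v_19(x) by factoring powers of 19 out of the numerator and denominator: v_19(247/31) = 1. Step 2 — apply |x|_p = p^{-v_p(x)} = 19^{-1} = 1/19.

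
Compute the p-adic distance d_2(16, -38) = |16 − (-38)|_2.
d_2(16, -38) = 1/2

Step 1 — x − y = 16 − (-38) = 54. Step 2 — v_2(54) = 1 (factor: 54 = (2^1 · 27); the sign does not affect v_p). Step 3 — |x − y|_2 = 2^{-1} = 1/2.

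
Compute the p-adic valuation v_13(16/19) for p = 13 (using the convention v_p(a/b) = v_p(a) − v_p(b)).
v_13(16/19) = 0

Factor powers of 13 from the numerator and denominator of the reduced fraction: 16 = 13^0 · 16 and 19 = 13^0 · 19. Apply v_p(a/b) = v_p(a) − v_p(b): v_13(16/19) = 0 − 0 = 0.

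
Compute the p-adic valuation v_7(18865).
v_7(18865) = 3

v_7(n) is the largest exponent k such that 7^k divides n. Factor out: 18865 = 7^3 · 55. (Sign doesn't affect v_p.) So v_7(18865) = 3.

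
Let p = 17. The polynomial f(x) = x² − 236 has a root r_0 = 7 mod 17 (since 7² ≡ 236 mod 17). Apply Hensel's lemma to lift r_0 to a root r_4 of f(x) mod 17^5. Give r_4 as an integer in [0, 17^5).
r_4 = 1109223 (mod 1419857)

Hensel's recurrence: r_{i+1} = r_i − f(r_i)·(f′(r_i))^{-1} mod 17^{i+2}, with f′(x) = 2x. Iterate:
  r_0 = 7 (mod 17)
  r_1 = 41 (mod 289)
  r_2 = 3798 (mod 4913)
  r_3 = 23450 (mod 83521)
  r_4 = 1109223 (mod 1419857)
Final: r_4 = 1109223, and one checks f(r_4) ≡ 0 mod 17^5.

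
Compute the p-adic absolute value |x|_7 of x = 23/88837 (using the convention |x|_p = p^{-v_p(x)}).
|23/88837|_7 = 2401

Step 1 — compute v_7(x) by factoring powers of 7 out of the numerator and denominator: v_7(23/88837) = -4. Step 2 — apply |x|_p = p^{-v_p(x)} = 7^{4} = 2401.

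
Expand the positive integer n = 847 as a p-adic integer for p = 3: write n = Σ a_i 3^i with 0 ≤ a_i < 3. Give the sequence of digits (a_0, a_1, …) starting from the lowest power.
(a_0, a_1, …) = (1, 0, 1, 1, 1, 0, 1)

Repeated division by 3 gives the digits low-to-high: 847 = 1 + 1·3^2 + 1·3^3 + 1·3^4 + 1·3^6. Digit sequence: (1, 0, 1, 1, 1, 0, 1).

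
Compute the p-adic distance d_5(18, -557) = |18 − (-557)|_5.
d_5(18, -557) = 1/25

Step 1 — x − y = 18 − (-557) = 575. Step 2 — v_5(575) = 2 (factor: 575 = (5^2 · 23); the sign does not affect v_p). Step 3 — |x − y|_5 = 5^{-2} = 1/25.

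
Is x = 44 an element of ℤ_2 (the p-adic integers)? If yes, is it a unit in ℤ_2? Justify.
x ∈ ℤ_2 but not a unit; v_2(x) = 2 > 0

ℤ_2 = {x ∈ ℚ_2 : v_2(x) ≥ 0} and ℤ_2^× = {x ∈ ℤ_2 : v_2(x) = 0}. Here v_2(44) = v_2(num) − v_2(den) = 2; compare against these criteria.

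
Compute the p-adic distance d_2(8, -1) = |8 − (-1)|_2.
d_2(8, -1) = 1

Step 1 — x − y = 8 − (-1) = 9. Step 2 — v_2(9) = 0 (factor: 9 = (2^0 · 9); the sign does not affect v_p). Step 3 — |x − y|_2 = 2^{0} = 1.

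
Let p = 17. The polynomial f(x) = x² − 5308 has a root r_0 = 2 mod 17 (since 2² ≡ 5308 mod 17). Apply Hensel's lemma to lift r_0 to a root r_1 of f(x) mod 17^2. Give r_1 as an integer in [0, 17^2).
r_1 = 172 (mod 289)

Hensel's recurrence: r_{i+1} = r_i − f(r_i)·(f′(r_i))^{-1} mod 17^{i+2}, with f′(x) = 2x. Iterate:
  r_0 = 2 (mod 17)
  r_1 = 172 (mod 289)
Final: r_1 = 172, and one checks f(r_1) ≡ 0 mod 17^2.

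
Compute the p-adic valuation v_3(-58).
v_3(-58) = 0

v_3(n) is the largest exponent k such that 3^k divides n. Factor out: -58 = -3^0 · 58. (Sign doesn't affect v_p.) So v_3(-58) = 0.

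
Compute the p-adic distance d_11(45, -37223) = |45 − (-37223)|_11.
d_11(45, -37223) = 1/1331

Step 1 — x − y = 45 − (-37223) = 37268. Step 2 — v_11(37268) = 3 (factor: 37268 = (11^3 · 28); the sign does not affect v_p). Step 3 — |x − y|_11 = 11^{-3} = 1/1331.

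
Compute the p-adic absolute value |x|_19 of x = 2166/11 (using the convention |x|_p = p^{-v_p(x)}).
|2166/11|_19 = 1/361

Step 1 — compute v_19(x) by factoring powers of 19 out of the numerator and denominator: v_19(2166/11) = 2. Step 2 — apply |x|_p = p^{-v_p(x)} = 19^{-2} = 1/361.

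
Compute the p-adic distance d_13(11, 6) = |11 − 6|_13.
d_13(11, 6) = 1

Step 1 — x − y = 11 − 6 = 5. Step 2 — v_13(5) = 0 (factor: 5 = (13^0 · 5); the sign does not affect v_p). Step 3 — |x − y|_13 = 13^{0} = 1.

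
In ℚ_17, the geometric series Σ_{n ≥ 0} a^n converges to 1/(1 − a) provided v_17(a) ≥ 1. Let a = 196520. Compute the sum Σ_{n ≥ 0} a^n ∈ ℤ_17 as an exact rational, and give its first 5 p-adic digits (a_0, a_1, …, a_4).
Σ a^n = 1/(1 − a) = -1/196519;  first 5 digits = (1, 0, 0, 6, 2)

v_17(a) = 3 ≥ 1, so the series converges in ℤ_17 to 1/(1 − a) = 1/(1 − 196520) = -1/196519. Expand this rational in ℤ_17: compute digits iteratively via d_i = x_i mod 17, x_{i+1} = (x_i − d_i)/17. The first 5 digits are (1, 0, 0, 6, 2).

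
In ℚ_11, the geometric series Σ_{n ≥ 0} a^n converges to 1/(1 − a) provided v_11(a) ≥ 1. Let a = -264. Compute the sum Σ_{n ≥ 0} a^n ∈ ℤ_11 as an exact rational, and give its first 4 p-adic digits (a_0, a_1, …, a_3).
Σ a^n = 1/(1 − a) = 1/265;  first 4 digits = (1, 9, 1, 0)

v_11(a) = 1 ≥ 1, so the series converges in ℤ_11 to 1/(1 − a) = 1/(1 − (-264)) = 1/265. Expand this rational in ℤ_11: compute digits iteratively via d_i = x_i mod 11, x_{i+1} = (x_i − d_i)/11. The first 4 digits are (1, 9, 1, 0).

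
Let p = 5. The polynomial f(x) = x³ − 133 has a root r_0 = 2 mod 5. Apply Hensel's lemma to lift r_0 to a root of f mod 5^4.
r_3 = 377 (mod 625)

Hensel: r_{i+1} = r_i − f(r_i)/f′(r_i) mod 5^{i+2}, where f′(x) = 3x². Iterate:
  r_0 = 2 (mod 5)
  r_1 = 2 (mod 25)
  r_2 = 2 (mod 125)
  r_3 = 377 (mod 625)
Final: r = 377 with f(r) ≡ 0 mod 5^4.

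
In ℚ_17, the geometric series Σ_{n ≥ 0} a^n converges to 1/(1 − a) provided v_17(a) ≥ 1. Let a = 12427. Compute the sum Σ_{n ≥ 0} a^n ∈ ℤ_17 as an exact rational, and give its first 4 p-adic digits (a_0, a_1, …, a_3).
Σ a^n = 1/(1 − a) = -1/12426;  first 4 digits = (1, 0, 9, 2)

v_17(a) = 2 ≥ 1, so the series converges in ℤ_17 to 1/(1 − a) = 1/(1 − 12427) = -1/12426. Expand this rational in ℤ_17: compute digits iteratively via d_i = x_i mod 17, x_{i+1} = (x_i − d_i)/17. The first 4 digits are (1, 0, 9, 2).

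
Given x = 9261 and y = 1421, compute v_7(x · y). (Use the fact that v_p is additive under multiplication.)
v_7(13159881) = 5

v_p(x) = 3 (factor: 9261 = 7^3 · 27); v_p(y) = 2 (factor: 1421 = 7^2 · 29). Additivity: v_p(xy) = v_p(x) + v_p(y) = 3 + 2 = 5. (Direct check: xy = 13159881 = 7^5 · (783).)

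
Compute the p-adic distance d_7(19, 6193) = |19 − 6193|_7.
d_7(19, 6193) = 1/343

Step 1 — x − y = 19 − 6193 = -6174. Step 2 — v_7(-6174) = 3 (factor: -6174 = −(7^3 · 18); the sign does not affect v_p). Step 3 — |x − y|_7 = 7^{-3} = 1/343.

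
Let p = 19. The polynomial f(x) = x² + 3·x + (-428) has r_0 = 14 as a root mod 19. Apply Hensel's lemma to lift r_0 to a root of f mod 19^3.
r_2 = 5144 (mod 6859)

Hensel: r_{i+1} = r_i − f(r_i)·(f′(r_i))^{-1} mod 19^{i+2}, f′(x) = 2x + 3. Iterate:
  r_0 = 14 (mod 19)
  r_1 = 90 (mod 361)
  r_2 = 5144 (mod 6859)
Final: r = 5144 satisfies f(r) ≡ 0 mod 19^3.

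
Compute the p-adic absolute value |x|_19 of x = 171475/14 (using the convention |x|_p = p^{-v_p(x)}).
|171475/14|_19 = 1/6859

Step 1 — compute v_19(x) by factoring powers of 19 out of the numerator and denominator: v_19(171475/14) = 3. Step 2 — apply |x|_p = p^{-v_p(x)} = 19^{-3} = 1/6859.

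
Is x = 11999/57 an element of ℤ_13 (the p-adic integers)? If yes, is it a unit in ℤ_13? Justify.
x ∈ ℤ_13 but not a unit; v_13(x) = 2 > 0

ℤ_13 = {x ∈ ℚ_13 : v_13(x) ≥ 0} and ℤ_13^× = {x ∈ ℤ_13 : v_13(x) = 0}. Here v_13(11999/57) = v_13(num) − v_13(den) = 2; compare against these criteria.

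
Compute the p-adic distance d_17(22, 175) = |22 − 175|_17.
d_17(22, 175) = 1/17

Step 1 — x − y = 22 − 175 = -153. Step 2 — v_17(-153) = 1 (factor: -153 = −(17^1 · 9); the sign does not affect v_p). Step 3 — |x − y|_17 = 17^{-1} = 1/17.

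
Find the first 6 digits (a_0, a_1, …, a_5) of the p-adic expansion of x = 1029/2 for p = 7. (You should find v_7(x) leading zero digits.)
(a_0, …, a_5) = (0, 0, 0, 5, 3, 3)

v_7(1029/2) = 3, so a_0 = ... = a_2 = 0. Factor out: x = 7^3 · u with u = 3/2 a unit in ℤ_7. Expand u iteratively via a_{v+i} = u_i mod 7, u_{i+1} = (u_i − a_{v+i})/7:
  u_0 = 3/2;  a_3 = 5;  u_1 = (u_0 − 5)/7 = -1/2
  u_1 = -1/2;  a_4 = 3;  u_2 = (u_1 − 3)/7 = -1/2
  u_2 = -1/2;  a_5 = 3;  u_3 = (u_2 − 3)/7 = -1/2
Digits: (0, 0, 0, 5, 3, 3).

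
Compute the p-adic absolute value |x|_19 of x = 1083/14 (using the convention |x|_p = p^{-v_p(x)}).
|1083/14|_19 = 1/361

Step 1 — compute v_19(x) by factoring powers of 19 out of the numerator and denominator: v_19(1083/14) = 2. Step 2 — apply |x|_p = p^{-v_p(x)} = 19^{-2} = 1/361.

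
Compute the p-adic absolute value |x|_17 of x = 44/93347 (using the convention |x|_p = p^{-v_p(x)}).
|44/93347|_17 = 4913

Step 1 — compute v_17(x) by factoring powers of 17 out of the numerator and denominator: v_17(44/93347) = -3. Step 2 — apply |x|_p = p^{-v_p(x)} = 17^{3} = 4913.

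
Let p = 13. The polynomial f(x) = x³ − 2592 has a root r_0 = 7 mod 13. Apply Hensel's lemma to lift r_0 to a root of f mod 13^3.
r_2 = 865 (mod 2197)

Hensel: r_{i+1} = r_i − f(r_i)/f′(r_i) mod 13^{i+2}, where f′(x) = 3x². Iterate:
  r_0 = 7 (mod 13)
  r_1 = 20 (mod 169)
  r_2 = 865 (mod 2197)
Final: r = 865 with f(r) ≡ 0 mod 13^3.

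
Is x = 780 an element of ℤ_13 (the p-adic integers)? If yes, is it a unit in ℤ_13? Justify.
x ∈ ℤ_13 but not a unit; v_13(x) = 1 > 0

ℤ_13 = {x ∈ ℚ_13 : v_13(x) ≥ 0} and ℤ_13^× = {x ∈ ℤ_13 : v_13(x) = 0}. Here v_13(780) = v_13(num) − v_13(den) = 1; compare against these criteria.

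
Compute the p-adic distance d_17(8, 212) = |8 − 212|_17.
d_17(8, 212) = 1/17

Step 1 — x − y = 8 − 212 = -204. Step 2 — v_17(-204) = 1 (factor: -204 = −(17^1 · 12); the sign does not affect v_p). Step 3 — |x − y|_17 = 17^{-1} = 1/17.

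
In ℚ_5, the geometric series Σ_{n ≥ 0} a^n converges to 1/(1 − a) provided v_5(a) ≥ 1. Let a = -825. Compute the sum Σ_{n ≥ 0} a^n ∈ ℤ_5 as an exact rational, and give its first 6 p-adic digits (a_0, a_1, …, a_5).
Σ a^n = 1/(1 − a) = 1/826;  first 6 digits = (1, 0, 2, 3, 2, 2)

v_5(a) = 2 ≥ 1, so the series converges in ℤ_5 to 1/(1 − a) = 1/(1 − (-825)) = 1/826. Expand this rational in ℤ_5: compute digits iteratively via d_i = x_i mod 5, x_{i+1} = (x_i − d_i)/5. The first 6 digits are (1, 0, 2, 3, 2, 2).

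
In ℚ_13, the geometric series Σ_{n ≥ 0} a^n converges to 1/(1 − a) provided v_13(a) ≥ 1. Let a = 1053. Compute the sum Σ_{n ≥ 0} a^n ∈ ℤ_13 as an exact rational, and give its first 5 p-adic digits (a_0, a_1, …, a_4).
Σ a^n = 1/(1 − a) = -1/1052;  first 5 digits = (1, 3, 2, 12, 10)

v_13(a) = 1 ≥ 1, so the series converges in ℤ_13 to 1/(1 − a) = 1/(1 − 1053) = -1/1052. Expand this rational in ℤ_13: compute digits iteratively via d_i = x_i mod 13, x_{i+1} = (x_i − d_i)/13. The first 5 digits are (1, 3, 2, 12, 10).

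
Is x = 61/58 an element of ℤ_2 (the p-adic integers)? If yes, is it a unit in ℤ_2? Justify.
x ∉ ℤ_2 (v_2(x) = -1 < 0)

ℤ_2 = {x ∈ ℚ_2 : v_2(x) ≥ 0} and ℤ_2^× = {x ∈ ℤ_2 : v_2(x) = 0}. Here v_2(61/58) = v_2(num) − v_2(den) = -1; compare against these criteria.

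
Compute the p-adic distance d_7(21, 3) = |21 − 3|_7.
d_7(21, 3) = 1

Step 1 — x − y = 21 − 3 = 18. Step 2 — v_7(18) = 0 (factor: 18 = (7^0 · 18); the sign does not affect v_p). Step 3 — |x − y|_7 = 7^{0} = 1.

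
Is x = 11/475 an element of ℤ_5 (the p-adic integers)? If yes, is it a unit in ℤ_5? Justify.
x ∉ ℤ_5 (v_5(x) = -2 < 0)

ℤ_5 = {x ∈ ℚ_5 : v_5(x) ≥ 0} and ℤ_5^× = {x ∈ ℤ_5 : v_5(x) = 0}. Here v_5(11/475) = v_5(num) − v_5(den) = -2; compare against these criteria.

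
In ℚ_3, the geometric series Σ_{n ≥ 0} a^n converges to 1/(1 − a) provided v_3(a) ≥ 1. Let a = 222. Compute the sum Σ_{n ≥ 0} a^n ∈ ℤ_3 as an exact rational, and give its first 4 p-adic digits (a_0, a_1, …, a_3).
Σ a^n = 1/(1 − a) = -1/221;  first 4 digits = (1, 2, 1, 2)

v_3(a) = 1 ≥ 1, so the series converges in ℤ_3 to 1/(1 − a) = 1/(1 − 222) = -1/221. Expand this rational in ℤ_3: compute digits iteratively via d_i = x_i mod 3, x_{i+1} = (x_i − d_i)/3. The first 4 digits are (1, 2, 1, 2).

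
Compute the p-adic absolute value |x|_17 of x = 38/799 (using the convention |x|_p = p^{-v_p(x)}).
|38/799|_17 = 17

Step 1 — compute v_17(x) by factoring powers of 17 out of the numerator and denominator: v_17(38/799) = -1. Step 2 — apply |x|_p = p^{-v_p(x)} = 17^{1} = 17.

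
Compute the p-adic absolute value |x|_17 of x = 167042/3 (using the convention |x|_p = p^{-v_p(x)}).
|167042/3|_17 = 1/83521

Step 1 — compute v_17(x) by factoring powers of 17 out of the numerator and denominator: v_17(167042/3) = 4. Step 2 — apply |x|_p = p^{-v_p(x)} = 17^{-4} = 1/83521.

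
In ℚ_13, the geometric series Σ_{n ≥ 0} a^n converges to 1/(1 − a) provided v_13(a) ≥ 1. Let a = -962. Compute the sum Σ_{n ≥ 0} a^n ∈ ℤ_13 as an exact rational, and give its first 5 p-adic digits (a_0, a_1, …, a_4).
Σ a^n = 1/(1 − a) = 1/963;  first 5 digits = (1, 4, 10, 3, 5)

v_13(a) = 1 ≥ 1, so the series converges in ℤ_13 to 1/(1 − a) = 1/(1 − (-962)) = 1/963. Expand this rational in ℤ_13: compute digits iteratively via d_i = x_i mod 13, x_{i+1} = (x_i − d_i)/13. The first 5 digits are (1, 4, 10, 3, 5).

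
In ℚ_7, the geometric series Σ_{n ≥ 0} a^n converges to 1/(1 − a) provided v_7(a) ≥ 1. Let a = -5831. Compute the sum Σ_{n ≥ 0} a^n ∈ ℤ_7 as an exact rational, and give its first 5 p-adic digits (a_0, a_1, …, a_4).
Σ a^n = 1/(1 − a) = 1/5832;  first 5 digits = (1, 0, 0, 4, 4)

v_7(a) = 3 ≥ 1, so the series converges in ℤ_7 to 1/(1 − a) = 1/(1 − (-5831)) = 1/5832. Expand this rational in ℤ_7: compute digits iteratively via d_i = x_i mod 7, x_{i+1} = (x_i − d_i)/7. The first 5 digits are (1, 0, 0, 4, 4).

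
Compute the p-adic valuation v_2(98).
v_2(98) = 1

v_2(n) is the largest exponent k such that 2^k divides n. Factor out: 98 = 2^1 · 49. (Sign doesn't affect v_p.) So v_2(98) = 1.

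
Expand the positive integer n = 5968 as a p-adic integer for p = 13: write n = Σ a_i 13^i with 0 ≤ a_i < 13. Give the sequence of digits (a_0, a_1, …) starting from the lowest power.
(a_0, a_1, …) = (1, 4, 9, 2)

Repeated division by 13 gives the digits low-to-high: 5968 = 1 + 4·13^1 + 9·13^2 + 2·13^3. Digit sequence: (1, 4, 9, 2).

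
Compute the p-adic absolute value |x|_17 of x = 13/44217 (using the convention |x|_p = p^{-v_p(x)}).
|13/44217|_17 = 4913

Step 1 — compute v_17(x) by factoring powers of 17 out of the numerator and denominator: v_17(13/44217) = -3. Step 2 — apply |x|_p = p^{-v_p(x)} = 17^{3} = 4913.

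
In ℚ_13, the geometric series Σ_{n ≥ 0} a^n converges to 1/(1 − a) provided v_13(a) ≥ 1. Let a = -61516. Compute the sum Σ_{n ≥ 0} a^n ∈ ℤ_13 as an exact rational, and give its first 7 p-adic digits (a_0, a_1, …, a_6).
Σ a^n = 1/(1 − a) = 1/61517;  first 7 digits = (1, 0, 0, 11, 10, 12, 3)

v_13(a) = 3 ≥ 1, so the series converges in ℤ_13 to 1/(1 − a) = 1/(1 − (-61516)) = 1/61517. Expand this rational in ℤ_13: compute digits iteratively via d_i = x_i mod 13, x_{i+1} = (x_i − d_i)/13. The first 7 digits are (1, 0, 0, 11, 10, 12, 3).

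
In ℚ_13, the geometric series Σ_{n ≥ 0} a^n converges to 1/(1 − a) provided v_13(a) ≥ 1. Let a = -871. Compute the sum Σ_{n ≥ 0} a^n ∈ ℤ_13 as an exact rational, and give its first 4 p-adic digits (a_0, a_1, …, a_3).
Σ a^n = 1/(1 − a) = 1/872;  first 4 digits = (1, 11, 11, 11)

v_13(a) = 1 ≥ 1, so the series converges in ℤ_13 to 1/(1 − a) = 1/(1 − (-871)) = 1/872. Expand this rational in ℤ_13: compute digits iteratively via d_i = x_i mod 13, x_{i+1} = (x_i − d_i)/13. The first 4 digits are (1, 11, 11, 11).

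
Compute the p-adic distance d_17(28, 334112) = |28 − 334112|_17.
d_17(28, 334112) = 1/83521

Step 1 — x − y = 28 − 334112 = -334084. Step 2 — v_17(-334084) = 4 (factor: -334084 = −(17^4 · 4); the sign does not affect v_p). Step 3 — |x − y|_17 = 17^{-4} = 1/83521.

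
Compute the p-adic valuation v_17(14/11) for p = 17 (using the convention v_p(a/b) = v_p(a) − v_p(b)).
v_17(14/11) = 0

Factor powers of 17 from the numerator and denominator of the reduced fraction: 14 = 17^0 · 14 and 11 = 17^0 · 11. Apply v_p(a/b) = v_p(a) − v_p(b): v_17(14/11) = 0 − 0 = 0.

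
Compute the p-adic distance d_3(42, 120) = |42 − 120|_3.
d_3(42, 120) = 1/3

Step 1 — x − y = 42 − 120 = -78. Step 2 — v_3(-78) = 1 (factor: -78 = −(3^1 · 26); the sign does not affect v_p). Step 3 — |x − y|_3 = 3^{-1} = 1/3.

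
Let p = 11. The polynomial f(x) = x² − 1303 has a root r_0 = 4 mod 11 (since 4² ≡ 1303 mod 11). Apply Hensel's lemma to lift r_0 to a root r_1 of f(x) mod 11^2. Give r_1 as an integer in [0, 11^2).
r_1 = 59 (mod 121)

Hensel's recurrence: r_{i+1} = r_i − f(r_i)·(f′(r_i))^{-1} mod 11^{i+2}, with f′(x) = 2x. Iterate:
  r_0 = 4 (mod 11)
  r_1 = 59 (mod 121)
Final: r_1 = 59, and one checks f(r_1) ≡ 0 mod 11^2.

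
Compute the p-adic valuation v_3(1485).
v_3(1485) = 3

v_3(n) is the largest exponent k such that 3^k divides n. Factor out: 1485 = 3^3 · 55. (Sign doesn't affect v_p.) So v_3(1485) = 3.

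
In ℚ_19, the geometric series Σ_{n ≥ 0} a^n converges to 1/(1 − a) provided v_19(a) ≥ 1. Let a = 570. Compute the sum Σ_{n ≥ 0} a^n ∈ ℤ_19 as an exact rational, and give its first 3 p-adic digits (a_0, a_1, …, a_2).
Σ a^n = 1/(1 − a) = -1/569;  first 3 digits = (1, 11, 8)

v_19(a) = 1 ≥ 1, so the series converges in ℤ_19 to 1/(1 − a) = 1/(1 − 570) = -1/569. Expand this rational in ℤ_19: compute digits iteratively via d_i = x_i mod 19, x_{i+1} = (x_i − d_i)/19. The first 3 digits are (1, 11, 8).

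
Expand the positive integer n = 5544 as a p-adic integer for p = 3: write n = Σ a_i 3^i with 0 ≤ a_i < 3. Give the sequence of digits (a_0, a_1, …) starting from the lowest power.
(a_0, a_1, …) = (0, 0, 1, 1, 2, 1, 1, 2)

Repeated division by 3 gives the digits low-to-high: 5544 = 1·3^2 + 1·3^3 + 2·3^4 + 1·3^5 + 1·3^6 + 2·3^7. Digit sequence: (0, 0, 1, 1, 2, 1, 1, 2).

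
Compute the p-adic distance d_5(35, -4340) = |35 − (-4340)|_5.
d_5(35, -4340) = 1/625

Step 1 — x − y = 35 − (-4340) = 4375. Step 2 — v_5(4375) = 4 (factor: 4375 = (5^4 · 7); the sign does not affect v_p). Step 3 — |x − y|_5 = 5^{-4} = 1/625.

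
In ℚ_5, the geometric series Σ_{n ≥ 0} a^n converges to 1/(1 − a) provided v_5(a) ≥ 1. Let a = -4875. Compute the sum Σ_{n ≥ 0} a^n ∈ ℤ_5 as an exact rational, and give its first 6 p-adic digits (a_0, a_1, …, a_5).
Σ a^n = 1/(1 − a) = 1/4876;  first 6 digits = (1, 0, 0, 1, 2, 3)

v_5(a) = 3 ≥ 1, so the series converges in ℤ_5 to 1/(1 − a) = 1/(1 − (-4875)) = 1/4876. Expand this rational in ℤ_5: compute digits iteratively via d_i = x_i mod 5, x_{i+1} = (x_i − d_i)/5. The first 6 digits are (1, 0, 0, 1, 2, 3).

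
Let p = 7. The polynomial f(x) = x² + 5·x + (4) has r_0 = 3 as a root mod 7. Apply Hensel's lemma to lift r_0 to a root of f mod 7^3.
r_2 = 339 (mod 343)

Hensel: r_{i+1} = r_i − f(r_i)·(f′(r_i))^{-1} mod 7^{i+2}, f′(x) = 2x + 5. Iterate:
  r_0 = 3 (mod 7)
  r_1 = 45 (mod 49)
  r_2 = 339 (mod 343)
Final: r = 339 satisfies f(r) ≡ 0 mod 7^3.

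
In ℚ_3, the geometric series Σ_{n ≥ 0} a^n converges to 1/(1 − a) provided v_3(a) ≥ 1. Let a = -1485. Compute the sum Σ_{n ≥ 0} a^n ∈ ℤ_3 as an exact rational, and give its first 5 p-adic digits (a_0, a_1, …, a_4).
Σ a^n = 1/(1 − a) = 1/1486;  first 5 digits = (1, 0, 0, 2, 2)

v_3(a) = 3 ≥ 1, so the series converges in ℤ_3 to 1/(1 − a) = 1/(1 − (-1485)) = 1/1486. Expand this rational in ℤ_3: compute digits iteratively via d_i = x_i mod 3, x_{i+1} = (x_i − d_i)/3. The first 5 digits are (1, 0, 0, 2, 2).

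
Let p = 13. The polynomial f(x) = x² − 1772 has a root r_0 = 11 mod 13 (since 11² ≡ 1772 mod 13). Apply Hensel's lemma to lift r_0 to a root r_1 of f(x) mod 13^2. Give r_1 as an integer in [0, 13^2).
r_1 = 63 (mod 169)

Hensel's recurrence: r_{i+1} = r_i − f(r_i)·(f′(r_i))^{-1} mod 13^{i+2}, with f′(x) = 2x. Iterate:
  r_0 = 11 (mod 13)
  r_1 = 63 (mod 169)
Final: r_1 = 63, and one checks f(r_1) ≡ 0 mod 13^2.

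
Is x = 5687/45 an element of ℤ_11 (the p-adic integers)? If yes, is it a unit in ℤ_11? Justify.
x ∈ ℤ_11 but not a unit; v_11(x) = 2 > 0

ℤ_11 = {x ∈ ℚ_11 : v_11(x) ≥ 0} and ℤ_11^× = {x ∈ ℤ_11 : v_11(x) = 0}. Here v_11(5687/45) = v_11(num) − v_11(den) = 2; compare against these criteria.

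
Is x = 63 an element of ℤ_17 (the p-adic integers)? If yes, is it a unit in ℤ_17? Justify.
x ∈ ℤ_17^× (unit); v_17(x) = 0

ℤ_17 = {x ∈ ℚ_17 : v_17(x) ≥ 0} and ℤ_17^× = {x ∈ ℤ_17 : v_17(x) = 0}. Here v_17(63) = v_17(num) − v_17(den) = 0; compare against these criteria.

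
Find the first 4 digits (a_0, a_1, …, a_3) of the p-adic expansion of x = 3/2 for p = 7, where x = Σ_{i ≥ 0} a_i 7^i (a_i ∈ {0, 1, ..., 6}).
(a_0, …, a_3) = (5, 3, 3, 3)

v_7(3/2) = 0 (numerator and denominator both coprime to 7), so x ∈ ℤ_7^×. Compute digits iteratively via a_i = x_i mod 7, x_{i+1} = (x_i − a_i)/7, with x_0 = x:
  x_0 = 3/2;  a_0 = 5;  x_1 = (x_0 − 5)/7 = -1/2
  x_1 = -1/2;  a_1 = 3;  x_2 = (x_1 − 3)/7 = -1/2
  x_2 = -1/2;  a_2 = 3;  x_3 = (x_2 − 3)/7 = -1/2
  x_3 = -1/2;  a_3 = 3;  x_4 = (x_3 − 3)/7 = -1/2
Digits: (5, 3, 3, 3).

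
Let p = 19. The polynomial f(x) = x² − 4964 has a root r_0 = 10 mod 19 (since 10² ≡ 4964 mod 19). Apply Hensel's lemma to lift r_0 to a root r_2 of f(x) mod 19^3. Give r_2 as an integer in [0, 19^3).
r_2 = 6679 (mod 6859)

Hensel's recurrence: r_{i+1} = r_i − f(r_i)·(f′(r_i))^{-1} mod 19^{i+2}, with f′(x) = 2x. Iterate:
  r_0 = 10 (mod 19)
  r_1 = 181 (mod 361)
  r_2 = 6679 (mod 6859)
Final: r_2 = 6679, and one checks f(r_2) ≡ 0 mod 19^3.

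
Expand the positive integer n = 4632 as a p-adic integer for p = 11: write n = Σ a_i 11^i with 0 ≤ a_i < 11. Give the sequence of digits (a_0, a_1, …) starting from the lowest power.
(a_0, a_1, …) = (1, 3, 5, 3)

Repeated division by 11 gives the digits low-to-high: 4632 = 1 + 3·11^1 + 5·11^2 + 3·11^3. Digit sequence: (1, 3, 5, 3).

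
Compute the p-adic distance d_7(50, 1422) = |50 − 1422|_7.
d_7(50, 1422) = 1/343

Step 1 — x − y = 50 − 1422 = -1372. Step 2 — v_7(-1372) = 3 (factor: -1372 = −(7^3 · 4); the sign does not affect v_p). Step 3 — |x − y|_7 = 7^{-3} = 1/343.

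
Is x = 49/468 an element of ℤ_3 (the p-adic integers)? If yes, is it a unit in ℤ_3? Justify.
x ∉ ℤ_3 (v_3(x) = -2 < 0)

ℤ_3 = {x ∈ ℚ_3 : v_3(x) ≥ 0} and ℤ_3^× = {x ∈ ℤ_3 : v_3(x) = 0}. Here v_3(49/468) = v_3(num) − v_3(den) = -2; compare against these criteria.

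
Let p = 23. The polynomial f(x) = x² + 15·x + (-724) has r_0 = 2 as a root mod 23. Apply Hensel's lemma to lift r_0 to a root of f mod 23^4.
r_3 = 20725 (mod 279841)

Hensel: r_{i+1} = r_i − f(r_i)·(f′(r_i))^{-1} mod 23^{i+2}, f′(x) = 2x + 15. Iterate:
  r_0 = 2 (mod 23)
  r_1 = 94 (mod 529)
  r_2 = 8558 (mod 12167)
  r_3 = 20725 (mod 279841)
Final: r = 20725 satisfies f(r) ≡ 0 mod 23^4.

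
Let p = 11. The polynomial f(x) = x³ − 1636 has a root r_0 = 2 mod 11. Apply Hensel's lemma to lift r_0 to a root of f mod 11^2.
r_1 = 57 (mod 121)

Hensel: r_{i+1} = r_i − f(r_i)/f′(r_i) mod 11^{i+2}, where f′(x) = 3x². Iterate:
  r_0 = 2 (mod 11)
  r_1 = 57 (mod 121)
Final: r = 57 with f(r) ≡ 0 mod 11^2.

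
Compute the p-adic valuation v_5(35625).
v_5(35625) = 4

v_5(n) is the largest exponent k such that 5^k divides n. Factor out: 35625 = 5^4 · 57. (Sign doesn't affect v_p.) So v_5(35625) = 4.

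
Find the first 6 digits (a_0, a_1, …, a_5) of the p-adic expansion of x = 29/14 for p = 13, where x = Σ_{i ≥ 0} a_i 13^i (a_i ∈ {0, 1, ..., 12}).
(a_0, …, a_5) = (3, 12, 0, 12, 0, 12)

v_13(29/14) = 0 (numerator and denominator both coprime to 13), so x ∈ ℤ_13^×. Compute digits iteratively via a_i = x_i mod 13, x_{i+1} = (x_i − a_i)/13, with x_0 = x:
  x_0 = 29/14;  a_0 = 3;  x_1 = (x_0 − 3)/13 = -1/14
  x_1 = -1/14;  a_1 = 12;  x_2 = (x_1 − 12)/13 = -13/14
  x_2 = -13/14;  a_2 = 0;  x_3 = (x_2 − 0)/13 = -1/14
  x_3 = -1/14;  a_3 = 12;  x_4 = (x_3 − 12)/13 = -13/14
  x_4 = -13/14;  a_4 = 0;  x_5 = (x_4 − 0)/13 = -1/14
  x_5 = -1/14;  a_5 = 12;  x_6 = (x_5 − 12)/13 = -13/14
Digits: (3, 12, 0, 12, 0, 12).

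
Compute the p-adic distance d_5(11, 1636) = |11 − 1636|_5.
d_5(11, 1636) = 1/125

Step 1 — x − y = 11 − 1636 = -1625. Step 2 — v_5(-1625) = 3 (factor: -1625 = −(5^3 · 13); the sign does not affect v_p). Step 3 — |x − y|_5 = 5^{-3} = 1/125.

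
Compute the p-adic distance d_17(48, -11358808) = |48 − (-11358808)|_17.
d_17(48, -11358808) = 1/1419857

Step 1 — x − y = 48 − (-11358808) = 11358856. Step 2 — v_17(11358856) = 5 (factor: 11358856 = (17^5 · 8); the sign does not affect v_p). Step 3 — |x − y|_17 = 17^{-5} = 1/1419857.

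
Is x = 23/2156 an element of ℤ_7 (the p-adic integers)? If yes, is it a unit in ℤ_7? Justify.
x ∉ ℤ_7 (v_7(x) = -2 < 0)

ℤ_7 = {x ∈ ℚ_7 : v_7(x) ≥ 0} and ℤ_7^× = {x ∈ ℤ_7 : v_7(x) = 0}. Here v_7(23/2156) = v_7(num) − v_7(den) = -2; compare against these criteria.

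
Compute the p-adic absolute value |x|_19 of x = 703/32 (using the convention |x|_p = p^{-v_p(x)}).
|703/32|_19 = 1/19

Step 1 — compute v_19(x) by factoring powers of 19 out of the numerator and denominator: v_19(703/32) = 1. Step 2 — apply |x|_p = p^{-v_p(x)} = 19^{-1} = 1/19.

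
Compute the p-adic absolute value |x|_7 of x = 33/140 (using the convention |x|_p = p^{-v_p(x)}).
|33/140|_7 = 7

Step 1 — compute v_7(x) by factoring powers of 7 out of the numerator and denominator: v_7(33/140) = -1. Step 2 — apply |x|_p = p^{-v_p(x)} = 7^{1} = 7.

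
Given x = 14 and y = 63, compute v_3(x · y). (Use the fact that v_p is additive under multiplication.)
v_3(882) = 2

v_p(x) = 0 (factor: 14 = 3^0 · 14); v_p(y) = 2 (factor: 63 = 3^2 · 7). Additivity: v_p(xy) = v_p(x) + v_p(y) = 0 + 2 = 2. (Direct check: xy = 882 = 3^2 · (98).)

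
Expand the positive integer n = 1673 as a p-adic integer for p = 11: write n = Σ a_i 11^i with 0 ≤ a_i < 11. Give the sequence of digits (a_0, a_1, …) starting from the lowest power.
(a_0, a_1, …) = (1, 9, 2, 1)

Repeated division by 11 gives the digits low-to-high: 1673 = 1 + 9·11^1 + 2·11^2 + 1·11^3. Digit sequence: (1, 9, 2, 1).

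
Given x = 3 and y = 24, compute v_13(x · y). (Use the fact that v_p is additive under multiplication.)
v_13(72) = 0

v_p(x) = 0 (factor: 3 = 13^0 · 3); v_p(y) = 0 (factor: 24 = 13^0 · 24). Additivity: v_p(xy) = v_p(x) + v_p(y) = 0 + 0 = 0. (Direct check: xy = 72 = 13^0 · (72).)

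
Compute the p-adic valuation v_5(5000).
v_5(5000) = 4

v_5(n) is the largest exponent k such that 5^k divides n. Factor out: 5000 = 5^4 · 8. (Sign doesn't affect v_p.) So v_5(5000) = 4.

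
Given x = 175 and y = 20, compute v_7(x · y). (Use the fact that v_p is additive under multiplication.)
v_7(3500) = 1

v_p(x) = 1 (factor: 175 = 7^1 · 25); v_p(y) = 0 (factor: 20 = 7^0 · 20). Additivity: v_p(xy) = v_p(x) + v_p(y) = 1 + 0 = 1. (Direct check: xy = 3500 = 7^1 · (500).)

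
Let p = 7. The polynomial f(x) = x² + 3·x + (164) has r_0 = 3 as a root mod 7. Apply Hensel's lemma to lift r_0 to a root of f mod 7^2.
r_1 = 10 (mod 49)

Hensel: r_{i+1} = r_i − f(r_i)·(f′(r_i))^{-1} mod 7^{i+2}, f′(x) = 2x + 3. Iterate:
  r_0 = 3 (mod 7)
  r_1 = 10 (mod 49)
Final: r = 10 satisfies f(r) ≡ 0 mod 7^2.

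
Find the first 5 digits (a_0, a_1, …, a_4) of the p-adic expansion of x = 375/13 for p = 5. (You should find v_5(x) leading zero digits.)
(a_0, …, a_4) = (0, 0, 0, 1, 1)

v_5(375/13) = 3, so a_0 = ... = a_2 = 0. Factor out: x = 5^3 · u with u = 3/13 a unit in ℤ_5. Expand u iteratively via a_{v+i} = u_i mod 5, u_{i+1} = (u_i − a_{v+i})/5:
  u_0 = 3/13;  a_3 = 1;  u_1 = (u_0 − 1)/5 = -2/13
  u_1 = -2/13;  a_4 = 1;  u_2 = (u_1 − 1)/5 = -3/13
Digits: (0, 0, 0, 1, 1).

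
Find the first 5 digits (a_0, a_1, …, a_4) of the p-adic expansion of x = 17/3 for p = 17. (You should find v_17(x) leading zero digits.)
(a_0, …, a_4) = (0, 6, 11, 5, 11)

v_17(17/3) = 1, so a_0 = ... = a_0 = 0. Factor out: x = 17^1 · u with u = 1/3 a unit in ℤ_17. Expand u iteratively via a_{v+i} = u_i mod 17, u_{i+1} = (u_i − a_{v+i})/17:
  u_0 = 1/3;  a_1 = 6;  u_1 = (u_0 − 6)/17 = -1/3
  u_1 = -1/3;  a_2 = 11;  u_2 = (u_1 − 11)/17 = -2/3
  u_2 = -2/3;  a_3 = 5;  u_3 = (u_2 − 5)/17 = -1/3
  u_3 = -1/3;  a_4 = 11;  u_4 = (u_3 − 11)/17 = -2/3
Digits: (0, 6, 11, 5, 11).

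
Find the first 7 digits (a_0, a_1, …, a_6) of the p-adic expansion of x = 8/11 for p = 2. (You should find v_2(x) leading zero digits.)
(a_0, …, a_6) = (0, 0, 0, 1, 1, 0, 0)

v_2(8/11) = 3, so a_0 = ... = a_2 = 0. Factor out: x = 2^3 · u with u = 1/11 a unit in ℤ_2. Expand u iteratively via a_{v+i} = u_i mod 2, u_{i+1} = (u_i − a_{v+i})/2:
  u_0 = 1/11;  a_3 = 1;  u_1 = (u_0 − 1)/2 = -5/11
  u_1 = -5/11;  a_4 = 1;  u_2 = (u_1 − 1)/2 = -8/11
  u_2 = -8/11;  a_5 = 0;  u_3 = (u_2 − 0)/2 = -4/11
  u_3 = -4/11;  a_6 = 0;  u_4 = (u_3 − 0)/2 = -2/11
Digits: (0, 0, 0, 1, 1, 0, 0).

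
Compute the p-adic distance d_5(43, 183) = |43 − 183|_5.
d_5(43, 183) = 1/5

Step 1 — x − y = 43 − 183 = -140. Step 2 — v_5(-140) = 1 (factor: -140 = −(5^1 · 28); the sign does not affect v_p). Step 3 — |x − y|_5 = 5^{-1} = 1/5.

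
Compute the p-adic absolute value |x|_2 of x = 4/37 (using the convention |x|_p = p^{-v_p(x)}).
|4/37|_2 = 1/4

Step 1 — compute v_2(x) by factoring powers of 2 out of the numerator and denominator: v_2(4/37) = 2. Step 2 — apply |x|_p = p^{-v_p(x)} = 2^{-2} = 1/4.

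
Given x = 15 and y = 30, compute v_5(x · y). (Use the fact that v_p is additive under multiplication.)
v_5(450) = 2

v_p(x) = 1 (factor: 15 = 5^1 · 3); v_p(y) = 1 (factor: 30 = 5^1 · 6). Additivity: v_p(xy) = v_p(x) + v_p(y) = 1 + 1 = 2. (Direct check: xy = 450 = 5^2 · (18).)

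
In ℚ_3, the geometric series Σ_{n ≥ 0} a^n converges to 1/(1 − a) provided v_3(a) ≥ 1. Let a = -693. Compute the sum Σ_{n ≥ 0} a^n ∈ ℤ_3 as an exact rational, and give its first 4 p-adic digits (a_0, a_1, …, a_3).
Σ a^n = 1/(1 − a) = 1/694;  first 4 digits = (1, 0, 1, 1)

v_3(a) = 2 ≥ 1, so the series converges in ℤ_3 to 1/(1 − a) = 1/(1 − (-693)) = 1/694. Expand this rational in ℤ_3: compute digits iteratively via d_i = x_i mod 3, x_{i+1} = (x_i − d_i)/3. The first 4 digits are (1, 0, 1, 1).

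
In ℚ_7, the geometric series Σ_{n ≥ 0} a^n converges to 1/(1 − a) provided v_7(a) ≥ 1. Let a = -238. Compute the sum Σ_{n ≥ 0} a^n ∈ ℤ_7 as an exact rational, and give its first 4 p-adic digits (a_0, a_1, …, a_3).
Σ a^n = 1/(1 − a) = 1/239;  first 4 digits = (1, 1, 3, 4)

v_7(a) = 1 ≥ 1, so the series converges in ℤ_7 to 1/(1 − a) = 1/(1 − (-238)) = 1/239. Expand this rational in ℤ_7: compute digits iteratively via d_i = x_i mod 7, x_{i+1} = (x_i − d_i)/7. The first 4 digits are (1, 1, 3, 4).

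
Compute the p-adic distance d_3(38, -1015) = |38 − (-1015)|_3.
d_3(38, -1015) = 1/81

Step 1 — x − y = 38 − (-1015) = 1053. Step 2 — v_3(1053) = 4 (factor: 1053 = (3^4 · 13); the sign does not affect v_p). Step 3 — |x − y|_3 = 3^{-4} = 1/81.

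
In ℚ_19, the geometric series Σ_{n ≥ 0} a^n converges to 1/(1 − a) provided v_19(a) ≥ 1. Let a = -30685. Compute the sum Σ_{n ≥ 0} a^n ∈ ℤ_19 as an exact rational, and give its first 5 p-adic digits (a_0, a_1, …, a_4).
Σ a^n = 1/(1 − a) = 1/30686;  first 5 digits = (1, 0, 10, 14, 4)

v_19(a) = 2 ≥ 1, so the series converges in ℤ_19 to 1/(1 − a) = 1/(1 − (-30685)) = 1/30686. Expand this rational in ℤ_19: compute digits iteratively via d_i = x_i mod 19, x_{i+1} = (x_i − d_i)/19. The first 5 digits are (1, 0, 10, 14, 4).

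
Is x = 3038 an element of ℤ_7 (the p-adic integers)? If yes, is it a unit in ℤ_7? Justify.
x ∈ ℤ_7 but not a unit; v_7(x) = 2 > 0

ℤ_7 = {x ∈ ℚ_7 : v_7(x) ≥ 0} and ℤ_7^× = {x ∈ ℤ_7 : v_7(x) = 0}. Here v_7(3038) = v_7(num) − v_7(den) = 2; compare against these criteria.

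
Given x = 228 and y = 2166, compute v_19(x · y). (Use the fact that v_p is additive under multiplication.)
v_19(493848) = 3

v_p(x) = 1 (factor: 228 = 19^1 · 12); v_p(y) = 2 (factor: 2166 = 19^2 · 6). Additivity: v_p(xy) = v_p(x) + v_p(y) = 1 + 2 = 3. (Direct check: xy = 493848 = 19^3 · (72).)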